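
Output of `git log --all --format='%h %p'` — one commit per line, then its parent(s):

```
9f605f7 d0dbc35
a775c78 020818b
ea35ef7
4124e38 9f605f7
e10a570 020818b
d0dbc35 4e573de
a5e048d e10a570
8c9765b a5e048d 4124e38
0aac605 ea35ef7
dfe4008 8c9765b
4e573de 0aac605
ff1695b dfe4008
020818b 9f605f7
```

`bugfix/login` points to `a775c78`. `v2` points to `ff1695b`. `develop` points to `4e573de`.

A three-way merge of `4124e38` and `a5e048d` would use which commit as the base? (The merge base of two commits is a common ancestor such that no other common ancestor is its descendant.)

Ancestors of 4124e38: {0aac605, 4124e38, 4e573de, 9f605f7, d0dbc35, ea35ef7}.
Ancestors of a5e048d: {020818b, 0aac605, 4e573de, 9f605f7, a5e048d, d0dbc35, e10a570, ea35ef7}.
Common ancestors: {0aac605, 4e573de, 9f605f7, d0dbc35, ea35ef7}.
Among these, 9f605f7 is not an ancestor of any other common ancestor — it is the merge base.

9f605f7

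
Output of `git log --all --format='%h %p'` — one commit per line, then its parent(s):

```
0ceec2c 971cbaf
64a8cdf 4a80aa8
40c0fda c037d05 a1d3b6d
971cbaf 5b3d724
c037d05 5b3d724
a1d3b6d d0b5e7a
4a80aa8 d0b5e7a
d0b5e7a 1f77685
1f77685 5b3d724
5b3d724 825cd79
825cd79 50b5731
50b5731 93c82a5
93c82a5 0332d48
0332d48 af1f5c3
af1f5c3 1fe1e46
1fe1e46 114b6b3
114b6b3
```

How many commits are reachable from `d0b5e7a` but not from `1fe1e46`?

8

Reachable from d0b5e7a: {0332d48, 114b6b3, 1f77685, 1fe1e46, 50b5731, 5b3d724, 825cd79, 93c82a5, af1f5c3, d0b5e7a}.
Reachable from 1fe1e46: {114b6b3, 1fe1e46}.
In d0b5e7a's history but not 1fe1e46's: {0332d48, 1f77685, 50b5731, 5b3d724, 825cd79, 93c82a5, af1f5c3, d0b5e7a} — 8 commits.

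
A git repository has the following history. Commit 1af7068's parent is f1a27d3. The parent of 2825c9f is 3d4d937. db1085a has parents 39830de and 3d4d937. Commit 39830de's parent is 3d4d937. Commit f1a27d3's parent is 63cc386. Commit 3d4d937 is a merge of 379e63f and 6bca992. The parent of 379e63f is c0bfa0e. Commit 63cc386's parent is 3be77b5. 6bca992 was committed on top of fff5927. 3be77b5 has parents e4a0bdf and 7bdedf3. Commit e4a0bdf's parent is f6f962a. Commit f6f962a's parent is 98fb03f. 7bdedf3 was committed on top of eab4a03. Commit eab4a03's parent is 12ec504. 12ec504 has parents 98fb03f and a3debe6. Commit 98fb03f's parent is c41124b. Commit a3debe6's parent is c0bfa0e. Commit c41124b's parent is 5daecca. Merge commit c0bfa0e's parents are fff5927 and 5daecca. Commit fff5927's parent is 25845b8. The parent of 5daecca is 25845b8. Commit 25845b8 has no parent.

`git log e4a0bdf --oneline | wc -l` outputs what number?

6

Walking parent pointers from e4a0bdf: reachable set = {25845b8, 5daecca, 98fb03f, c41124b, e4a0bdf, f6f962a}.
That is 6 commits.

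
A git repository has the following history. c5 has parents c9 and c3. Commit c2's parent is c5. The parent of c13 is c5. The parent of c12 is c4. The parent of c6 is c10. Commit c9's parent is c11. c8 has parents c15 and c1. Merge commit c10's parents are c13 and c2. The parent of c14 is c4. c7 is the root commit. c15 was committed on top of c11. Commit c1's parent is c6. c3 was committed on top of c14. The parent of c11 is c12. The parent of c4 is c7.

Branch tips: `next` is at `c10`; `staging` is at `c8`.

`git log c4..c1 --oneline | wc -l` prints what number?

Reachable from c1: {c1, c10, c11, c12, c13, c14, c2, c3, c4, c5, c6, c7, c9}.
Reachable from c4: {c4, c7}.
In c1's history but not c4's: {c1, c10, c11, c12, c13, c14, c2, c3, c5, c6, c9} — 11 commits.

11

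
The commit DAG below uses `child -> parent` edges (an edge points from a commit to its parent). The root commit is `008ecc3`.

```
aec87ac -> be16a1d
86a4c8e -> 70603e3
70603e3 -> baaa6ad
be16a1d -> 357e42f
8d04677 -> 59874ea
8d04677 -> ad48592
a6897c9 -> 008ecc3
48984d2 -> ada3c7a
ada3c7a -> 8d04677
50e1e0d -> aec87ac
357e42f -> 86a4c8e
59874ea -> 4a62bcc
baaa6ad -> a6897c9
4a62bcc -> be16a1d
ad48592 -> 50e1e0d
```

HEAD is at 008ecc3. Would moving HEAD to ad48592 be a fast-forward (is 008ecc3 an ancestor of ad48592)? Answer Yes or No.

A fast-forward from 008ecc3 to ad48592 is possible iff 008ecc3 is an ancestor of ad48592.
Ancestors of ad48592: {008ecc3, 357e42f, 50e1e0d, 70603e3, 86a4c8e, a6897c9, ad48592, aec87ac, baaa6ad, be16a1d}.
008ecc3 is among them, so fast-forward is possible.

Yes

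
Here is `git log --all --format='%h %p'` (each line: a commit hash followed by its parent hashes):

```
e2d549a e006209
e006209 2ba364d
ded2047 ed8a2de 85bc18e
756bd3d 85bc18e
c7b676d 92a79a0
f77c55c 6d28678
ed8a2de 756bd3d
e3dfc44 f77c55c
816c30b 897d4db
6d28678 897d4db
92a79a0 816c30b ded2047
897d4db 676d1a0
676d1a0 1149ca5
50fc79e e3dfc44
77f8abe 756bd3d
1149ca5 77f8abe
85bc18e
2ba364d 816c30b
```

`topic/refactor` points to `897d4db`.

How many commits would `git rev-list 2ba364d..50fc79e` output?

Reachable from 50fc79e: {1149ca5, 50fc79e, 676d1a0, 6d28678, 756bd3d, 77f8abe, 85bc18e, 897d4db, e3dfc44, f77c55c}.
Reachable from 2ba364d: {1149ca5, 2ba364d, 676d1a0, 756bd3d, 77f8abe, 816c30b, 85bc18e, 897d4db}.
In 50fc79e's history but not 2ba364d's: {50fc79e, 6d28678, e3dfc44, f77c55c} — 4 commits.

4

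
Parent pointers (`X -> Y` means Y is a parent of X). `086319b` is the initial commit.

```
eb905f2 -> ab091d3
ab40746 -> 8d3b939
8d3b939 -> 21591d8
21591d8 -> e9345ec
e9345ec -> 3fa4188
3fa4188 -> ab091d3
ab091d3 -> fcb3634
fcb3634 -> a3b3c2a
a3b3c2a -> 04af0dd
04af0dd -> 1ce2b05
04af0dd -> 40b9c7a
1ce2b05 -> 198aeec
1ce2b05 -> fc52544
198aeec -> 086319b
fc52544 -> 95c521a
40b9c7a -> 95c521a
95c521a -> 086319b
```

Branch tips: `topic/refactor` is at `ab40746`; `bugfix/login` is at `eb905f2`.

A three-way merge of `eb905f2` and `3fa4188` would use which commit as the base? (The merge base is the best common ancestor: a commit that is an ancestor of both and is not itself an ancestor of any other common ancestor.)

Ancestors of eb905f2: {04af0dd, 086319b, 198aeec, 1ce2b05, 40b9c7a, 95c521a, a3b3c2a, ab091d3, eb905f2, fc52544, fcb3634}.
Ancestors of 3fa4188: {04af0dd, 086319b, 198aeec, 1ce2b05, 3fa4188, 40b9c7a, 95c521a, a3b3c2a, ab091d3, fc52544, fcb3634}.
Common ancestors: {04af0dd, 086319b, 198aeec, 1ce2b05, 40b9c7a, 95c521a, a3b3c2a, ab091d3, fc52544, fcb3634}.
Among these, ab091d3 is not an ancestor of any other common ancestor — it is the merge base.

ab091d3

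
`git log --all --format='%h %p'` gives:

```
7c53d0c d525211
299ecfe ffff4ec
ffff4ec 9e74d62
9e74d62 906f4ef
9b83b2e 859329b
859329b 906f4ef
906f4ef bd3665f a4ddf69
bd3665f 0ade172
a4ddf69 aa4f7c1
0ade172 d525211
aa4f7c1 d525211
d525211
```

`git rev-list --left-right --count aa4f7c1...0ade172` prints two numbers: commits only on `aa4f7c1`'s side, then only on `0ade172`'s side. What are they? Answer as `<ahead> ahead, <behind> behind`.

Reachable from aa4f7c1: {aa4f7c1, d525211}.
Reachable from 0ade172: {0ade172, d525211}.
Only in aa4f7c1's history (ahead): {aa4f7c1} — 1.
Only in 0ade172's history (behind): {0ade172} — 1.

1 ahead, 1 behind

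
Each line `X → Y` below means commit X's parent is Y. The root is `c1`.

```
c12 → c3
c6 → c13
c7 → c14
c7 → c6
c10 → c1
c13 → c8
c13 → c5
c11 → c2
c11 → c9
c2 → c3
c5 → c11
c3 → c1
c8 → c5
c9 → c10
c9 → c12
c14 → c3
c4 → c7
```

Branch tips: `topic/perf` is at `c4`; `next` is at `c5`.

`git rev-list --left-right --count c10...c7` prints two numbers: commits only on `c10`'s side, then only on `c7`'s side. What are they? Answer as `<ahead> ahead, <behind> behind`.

0 ahead, 11 behind

Reachable from c10: {c1, c10}.
Reachable from c7: {c1, c10, c11, c12, c13, c14, c2, c3, c5, c6, c7, c8, c9}.
Only in c10's history (ahead): {} — 0.
Only in c7's history (behind): {c11, c12, c13, c14, c2, c3, c5, c6, c7, c8, c9} — 11.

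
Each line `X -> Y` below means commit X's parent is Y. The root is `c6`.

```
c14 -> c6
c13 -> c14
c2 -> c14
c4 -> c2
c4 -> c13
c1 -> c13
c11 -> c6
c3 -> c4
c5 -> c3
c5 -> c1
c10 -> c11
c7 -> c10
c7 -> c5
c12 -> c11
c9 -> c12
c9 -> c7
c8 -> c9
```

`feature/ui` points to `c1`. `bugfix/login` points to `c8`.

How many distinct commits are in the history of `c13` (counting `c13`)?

3

Walking parent pointers from c13: reachable set = {c13, c14, c6}.
That is 3 commits.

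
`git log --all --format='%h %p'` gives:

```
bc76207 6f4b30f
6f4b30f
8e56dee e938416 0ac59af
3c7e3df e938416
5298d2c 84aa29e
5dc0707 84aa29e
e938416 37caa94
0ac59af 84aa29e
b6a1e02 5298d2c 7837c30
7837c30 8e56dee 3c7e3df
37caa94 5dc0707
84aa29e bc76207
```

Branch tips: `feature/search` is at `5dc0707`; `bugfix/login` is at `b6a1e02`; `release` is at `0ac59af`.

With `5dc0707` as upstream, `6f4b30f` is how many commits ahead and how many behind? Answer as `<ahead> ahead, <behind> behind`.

Reachable from 6f4b30f: {6f4b30f}.
Reachable from 5dc0707: {5dc0707, 6f4b30f, 84aa29e, bc76207}.
Only in 6f4b30f's history (ahead): {} — 0.
Only in 5dc0707's history (behind): {5dc0707, 84aa29e, bc76207} — 3.

0 ahead, 3 behind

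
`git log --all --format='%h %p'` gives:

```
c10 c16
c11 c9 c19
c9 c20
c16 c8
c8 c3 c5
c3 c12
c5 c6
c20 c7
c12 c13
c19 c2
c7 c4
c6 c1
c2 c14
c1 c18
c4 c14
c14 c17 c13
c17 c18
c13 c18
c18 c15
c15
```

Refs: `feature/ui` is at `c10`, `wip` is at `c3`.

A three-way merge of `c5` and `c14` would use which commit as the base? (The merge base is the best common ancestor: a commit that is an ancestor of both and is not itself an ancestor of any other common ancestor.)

Ancestors of c5: {c1, c15, c18, c5, c6}.
Ancestors of c14: {c13, c14, c15, c17, c18}.
Common ancestors: {c15, c18}.
Among these, c18 is not an ancestor of any other common ancestor — it is the merge base.

c18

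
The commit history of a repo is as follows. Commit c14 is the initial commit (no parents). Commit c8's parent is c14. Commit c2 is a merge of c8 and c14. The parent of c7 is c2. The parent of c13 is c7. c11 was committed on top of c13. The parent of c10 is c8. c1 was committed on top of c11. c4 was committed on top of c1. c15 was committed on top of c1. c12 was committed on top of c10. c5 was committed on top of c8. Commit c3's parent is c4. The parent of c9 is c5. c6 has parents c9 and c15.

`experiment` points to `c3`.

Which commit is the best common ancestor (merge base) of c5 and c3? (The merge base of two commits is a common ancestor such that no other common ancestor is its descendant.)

Ancestors of c5: {c14, c5, c8}.
Ancestors of c3: {c1, c11, c13, c14, c2, c3, c4, c7, c8}.
Common ancestors: {c14, c8}.
Among these, c8 is not an ancestor of any other common ancestor — it is the merge base.

c8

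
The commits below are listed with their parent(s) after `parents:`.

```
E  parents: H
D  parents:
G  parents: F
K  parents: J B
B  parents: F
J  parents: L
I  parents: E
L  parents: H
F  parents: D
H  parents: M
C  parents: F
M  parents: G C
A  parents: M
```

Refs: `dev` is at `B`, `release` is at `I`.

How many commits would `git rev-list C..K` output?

Reachable from K: {B, C, D, F, G, H, J, K, L, M}.
Reachable from C: {C, D, F}.
In K's history but not C's: {B, G, H, J, K, L, M} — 7 commits.

7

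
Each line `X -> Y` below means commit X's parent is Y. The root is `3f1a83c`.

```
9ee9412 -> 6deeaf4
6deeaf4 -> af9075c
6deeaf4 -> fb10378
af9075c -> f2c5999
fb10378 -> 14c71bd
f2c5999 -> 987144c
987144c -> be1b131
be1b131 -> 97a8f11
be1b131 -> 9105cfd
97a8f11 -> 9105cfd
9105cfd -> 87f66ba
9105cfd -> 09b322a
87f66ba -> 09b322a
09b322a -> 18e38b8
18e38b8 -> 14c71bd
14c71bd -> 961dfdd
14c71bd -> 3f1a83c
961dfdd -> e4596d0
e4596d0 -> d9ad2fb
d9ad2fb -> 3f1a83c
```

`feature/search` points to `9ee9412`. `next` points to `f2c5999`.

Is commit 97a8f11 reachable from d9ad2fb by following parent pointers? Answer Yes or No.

No

Ancestors of d9ad2fb: {3f1a83c, d9ad2fb}.
97a8f11 is not in that set, so it is not an ancestor of d9ad2fb.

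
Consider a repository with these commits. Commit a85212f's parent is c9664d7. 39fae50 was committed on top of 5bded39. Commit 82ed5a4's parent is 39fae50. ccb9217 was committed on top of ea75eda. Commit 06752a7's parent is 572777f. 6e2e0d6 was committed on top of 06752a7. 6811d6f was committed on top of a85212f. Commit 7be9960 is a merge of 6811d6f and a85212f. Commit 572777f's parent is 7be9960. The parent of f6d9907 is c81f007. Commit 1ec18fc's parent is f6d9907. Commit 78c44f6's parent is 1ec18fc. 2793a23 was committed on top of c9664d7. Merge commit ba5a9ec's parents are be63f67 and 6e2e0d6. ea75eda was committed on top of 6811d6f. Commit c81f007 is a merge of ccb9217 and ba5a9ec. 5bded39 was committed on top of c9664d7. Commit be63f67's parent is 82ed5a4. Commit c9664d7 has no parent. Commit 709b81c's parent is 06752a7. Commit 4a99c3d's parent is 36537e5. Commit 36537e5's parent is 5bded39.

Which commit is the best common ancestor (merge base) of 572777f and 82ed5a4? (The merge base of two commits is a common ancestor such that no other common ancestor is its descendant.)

Ancestors of 572777f: {572777f, 6811d6f, 7be9960, a85212f, c9664d7}.
Ancestors of 82ed5a4: {39fae50, 5bded39, 82ed5a4, c9664d7}.
Common ancestors: {c9664d7}.
The only common ancestor is c9664d7, so it is the merge base.

c9664d7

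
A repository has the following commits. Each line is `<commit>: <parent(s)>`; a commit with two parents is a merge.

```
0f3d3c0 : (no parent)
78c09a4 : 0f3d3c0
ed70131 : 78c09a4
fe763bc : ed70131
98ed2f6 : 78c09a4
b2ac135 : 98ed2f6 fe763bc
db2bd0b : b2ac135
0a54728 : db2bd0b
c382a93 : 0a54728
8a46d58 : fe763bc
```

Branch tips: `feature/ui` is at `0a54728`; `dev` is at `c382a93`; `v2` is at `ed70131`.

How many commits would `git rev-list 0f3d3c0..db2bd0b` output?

6

Reachable from db2bd0b: {0f3d3c0, 78c09a4, 98ed2f6, b2ac135, db2bd0b, ed70131, fe763bc}.
Reachable from 0f3d3c0: {0f3d3c0}.
In db2bd0b's history but not 0f3d3c0's: {78c09a4, 98ed2f6, b2ac135, db2bd0b, ed70131, fe763bc} — 6 commits.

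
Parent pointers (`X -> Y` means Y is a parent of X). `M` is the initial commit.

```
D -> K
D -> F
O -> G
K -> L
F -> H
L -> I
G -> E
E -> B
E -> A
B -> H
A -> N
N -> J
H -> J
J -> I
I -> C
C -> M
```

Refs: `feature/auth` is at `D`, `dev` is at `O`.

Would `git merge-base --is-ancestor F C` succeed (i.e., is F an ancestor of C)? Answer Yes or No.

No

Ancestors of C: {C, M}.
F is not in that set, so it is not an ancestor of C.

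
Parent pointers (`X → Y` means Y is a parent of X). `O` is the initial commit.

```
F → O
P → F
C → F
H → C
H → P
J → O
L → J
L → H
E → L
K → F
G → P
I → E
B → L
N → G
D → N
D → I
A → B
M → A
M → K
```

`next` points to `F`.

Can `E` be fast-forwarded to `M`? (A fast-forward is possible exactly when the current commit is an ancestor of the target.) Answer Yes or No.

A fast-forward from E to M is possible iff E is an ancestor of M.
Ancestors of M: {A, B, C, F, H, J, K, L, M, O, P}.
E is not among them, so fast-forward is not possible.

No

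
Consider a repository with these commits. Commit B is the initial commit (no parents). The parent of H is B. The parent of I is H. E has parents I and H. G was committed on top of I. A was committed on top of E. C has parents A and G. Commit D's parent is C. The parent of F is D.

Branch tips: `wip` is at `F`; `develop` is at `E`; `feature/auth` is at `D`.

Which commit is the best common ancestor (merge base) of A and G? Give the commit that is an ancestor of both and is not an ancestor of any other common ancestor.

Ancestors of A: {A, B, E, H, I}.
Ancestors of G: {B, G, H, I}.
Common ancestors: {B, H, I}.
Among these, I is not an ancestor of any other common ancestor — it is the merge base.

I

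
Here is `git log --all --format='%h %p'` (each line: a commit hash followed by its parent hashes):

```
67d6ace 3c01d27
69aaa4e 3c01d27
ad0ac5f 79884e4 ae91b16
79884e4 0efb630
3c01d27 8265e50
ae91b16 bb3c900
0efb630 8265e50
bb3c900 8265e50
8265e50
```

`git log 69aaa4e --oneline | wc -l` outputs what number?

3

Walking parent pointers from 69aaa4e: reachable set = {3c01d27, 69aaa4e, 8265e50}.
That is 3 commits.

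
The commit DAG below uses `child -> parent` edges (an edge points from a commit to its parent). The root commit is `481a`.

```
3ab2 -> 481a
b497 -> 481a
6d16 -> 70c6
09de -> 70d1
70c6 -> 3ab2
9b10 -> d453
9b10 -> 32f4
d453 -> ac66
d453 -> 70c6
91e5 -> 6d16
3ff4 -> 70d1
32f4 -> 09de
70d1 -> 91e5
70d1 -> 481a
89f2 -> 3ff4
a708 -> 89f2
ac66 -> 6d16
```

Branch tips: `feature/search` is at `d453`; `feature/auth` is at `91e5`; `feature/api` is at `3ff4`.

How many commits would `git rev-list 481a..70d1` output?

5

Reachable from 70d1: {3ab2, 481a, 6d16, 70c6, 70d1, 91e5}.
Reachable from 481a: {481a}.
In 70d1's history but not 481a's: {3ab2, 6d16, 70c6, 70d1, 91e5} — 5 commits.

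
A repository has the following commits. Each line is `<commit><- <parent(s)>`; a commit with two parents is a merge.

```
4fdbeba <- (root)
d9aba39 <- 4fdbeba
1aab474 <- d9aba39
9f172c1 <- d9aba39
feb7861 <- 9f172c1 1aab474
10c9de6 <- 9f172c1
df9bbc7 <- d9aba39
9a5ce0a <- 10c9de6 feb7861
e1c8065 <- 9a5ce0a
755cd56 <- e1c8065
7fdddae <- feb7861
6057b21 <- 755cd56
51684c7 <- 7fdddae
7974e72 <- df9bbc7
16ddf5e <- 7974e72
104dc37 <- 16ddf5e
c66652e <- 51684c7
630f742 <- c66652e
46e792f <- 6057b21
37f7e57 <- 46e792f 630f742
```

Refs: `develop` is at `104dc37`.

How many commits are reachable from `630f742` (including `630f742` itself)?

9

Walking parent pointers from 630f742: reachable set = {1aab474, 4fdbeba, 51684c7, 630f742, 7fdddae, 9f172c1, c66652e, d9aba39, feb7861}.
That is 9 commits.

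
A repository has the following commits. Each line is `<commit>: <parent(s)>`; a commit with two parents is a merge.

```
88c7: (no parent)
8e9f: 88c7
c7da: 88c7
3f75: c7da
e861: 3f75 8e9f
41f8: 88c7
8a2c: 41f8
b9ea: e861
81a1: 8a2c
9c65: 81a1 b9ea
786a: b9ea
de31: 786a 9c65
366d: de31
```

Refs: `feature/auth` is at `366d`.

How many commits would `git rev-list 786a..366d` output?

6

Reachable from 366d: {366d, 3f75, 41f8, 786a, 81a1, 88c7, 8a2c, 8e9f, 9c65, b9ea, c7da, de31, e861}.
Reachable from 786a: {3f75, 786a, 88c7, 8e9f, b9ea, c7da, e861}.
In 366d's history but not 786a's: {366d, 41f8, 81a1, 8a2c, 9c65, de31} — 6 commits.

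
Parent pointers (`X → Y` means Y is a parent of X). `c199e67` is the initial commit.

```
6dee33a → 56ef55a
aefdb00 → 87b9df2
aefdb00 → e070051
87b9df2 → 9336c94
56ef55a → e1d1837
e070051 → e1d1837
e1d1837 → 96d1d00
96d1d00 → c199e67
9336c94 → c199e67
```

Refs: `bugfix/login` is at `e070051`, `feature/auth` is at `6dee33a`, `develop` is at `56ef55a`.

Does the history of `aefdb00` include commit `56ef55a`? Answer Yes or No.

Ancestors of aefdb00: {87b9df2, 9336c94, 96d1d00, aefdb00, c199e67, e070051, e1d1837}.
56ef55a is not in that set, so it is not an ancestor of aefdb00.

No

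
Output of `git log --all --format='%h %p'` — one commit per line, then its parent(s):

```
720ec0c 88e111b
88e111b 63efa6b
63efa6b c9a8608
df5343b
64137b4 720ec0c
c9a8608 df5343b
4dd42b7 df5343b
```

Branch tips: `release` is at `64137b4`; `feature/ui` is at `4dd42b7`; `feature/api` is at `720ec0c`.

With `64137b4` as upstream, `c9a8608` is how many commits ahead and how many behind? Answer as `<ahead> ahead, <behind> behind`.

0 ahead, 4 behind

Reachable from c9a8608: {c9a8608, df5343b}.
Reachable from 64137b4: {63efa6b, 64137b4, 720ec0c, 88e111b, c9a8608, df5343b}.
Only in c9a8608's history (ahead): {} — 0.
Only in 64137b4's history (behind): {63efa6b, 64137b4, 720ec0c, 88e111b} — 4.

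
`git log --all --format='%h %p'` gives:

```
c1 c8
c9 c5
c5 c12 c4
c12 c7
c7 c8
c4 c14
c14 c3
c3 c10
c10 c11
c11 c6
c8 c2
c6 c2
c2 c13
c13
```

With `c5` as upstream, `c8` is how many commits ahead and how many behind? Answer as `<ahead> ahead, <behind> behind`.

Reachable from c8: {c13, c2, c8}.
Reachable from c5: {c10, c11, c12, c13, c14, c2, c3, c4, c5, c6, c7, c8}.
Only in c8's history (ahead): {} — 0.
Only in c5's history (behind): {c10, c11, c12, c14, c3, c4, c5, c6, c7} — 9.

0 ahead, 9 behind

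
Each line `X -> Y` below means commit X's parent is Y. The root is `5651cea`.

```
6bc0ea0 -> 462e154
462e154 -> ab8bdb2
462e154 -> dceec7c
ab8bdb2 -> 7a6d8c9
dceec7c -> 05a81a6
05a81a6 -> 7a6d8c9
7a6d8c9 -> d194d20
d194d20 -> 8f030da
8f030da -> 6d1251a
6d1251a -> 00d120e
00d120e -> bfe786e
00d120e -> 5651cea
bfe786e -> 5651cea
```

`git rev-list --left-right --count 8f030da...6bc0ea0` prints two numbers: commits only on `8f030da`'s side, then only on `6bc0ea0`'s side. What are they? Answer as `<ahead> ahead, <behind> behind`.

Reachable from 8f030da: {00d120e, 5651cea, 6d1251a, 8f030da, bfe786e}.
Reachable from 6bc0ea0: {00d120e, 05a81a6, 462e154, 5651cea, 6bc0ea0, 6d1251a, 7a6d8c9, 8f030da, ab8bdb2, bfe786e, d194d20, dceec7c}.
Only in 8f030da's history (ahead): {} — 0.
Only in 6bc0ea0's history (behind): {05a81a6, 462e154, 6bc0ea0, 7a6d8c9, ab8bdb2, d194d20, dceec7c} — 7.

0 ahead, 7 behind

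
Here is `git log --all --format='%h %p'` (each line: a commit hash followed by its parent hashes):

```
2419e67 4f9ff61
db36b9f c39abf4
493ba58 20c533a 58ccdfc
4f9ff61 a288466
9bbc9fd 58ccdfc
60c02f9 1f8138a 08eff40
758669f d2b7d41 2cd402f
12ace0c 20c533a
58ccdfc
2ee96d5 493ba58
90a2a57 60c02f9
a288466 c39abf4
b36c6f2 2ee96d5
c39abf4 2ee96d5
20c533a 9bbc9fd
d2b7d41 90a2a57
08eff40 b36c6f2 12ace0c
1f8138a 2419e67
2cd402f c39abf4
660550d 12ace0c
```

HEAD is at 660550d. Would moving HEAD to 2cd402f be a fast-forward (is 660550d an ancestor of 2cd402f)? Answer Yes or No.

No

A fast-forward from 660550d to 2cd402f is possible iff 660550d is an ancestor of 2cd402f.
Ancestors of 2cd402f: {20c533a, 2cd402f, 2ee96d5, 493ba58, 58ccdfc, 9bbc9fd, c39abf4}.
660550d is not among them, so fast-forward is not possible.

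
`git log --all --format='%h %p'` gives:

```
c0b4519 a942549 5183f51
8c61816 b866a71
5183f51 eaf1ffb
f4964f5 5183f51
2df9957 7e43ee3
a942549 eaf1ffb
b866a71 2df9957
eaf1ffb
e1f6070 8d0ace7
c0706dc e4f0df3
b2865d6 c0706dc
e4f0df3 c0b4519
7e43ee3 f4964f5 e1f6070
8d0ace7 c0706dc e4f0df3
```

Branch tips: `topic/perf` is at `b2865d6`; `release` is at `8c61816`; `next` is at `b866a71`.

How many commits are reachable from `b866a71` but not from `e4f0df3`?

Reachable from b866a71: {2df9957, 5183f51, 7e43ee3, 8d0ace7, a942549, b866a71, c0706dc, c0b4519, e1f6070, e4f0df3, eaf1ffb, f4964f5}.
Reachable from e4f0df3: {5183f51, a942549, c0b4519, e4f0df3, eaf1ffb}.
In b866a71's history but not e4f0df3's: {2df9957, 7e43ee3, 8d0ace7, b866a71, c0706dc, e1f6070, f4964f5} — 7 commits.

7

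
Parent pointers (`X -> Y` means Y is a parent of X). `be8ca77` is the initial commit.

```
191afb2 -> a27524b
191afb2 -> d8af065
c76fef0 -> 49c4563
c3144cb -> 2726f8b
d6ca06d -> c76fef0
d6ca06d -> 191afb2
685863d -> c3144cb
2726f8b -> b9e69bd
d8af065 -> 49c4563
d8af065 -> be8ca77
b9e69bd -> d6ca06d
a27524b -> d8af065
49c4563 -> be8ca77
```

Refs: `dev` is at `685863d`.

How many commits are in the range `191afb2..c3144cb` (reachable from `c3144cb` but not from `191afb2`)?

5

Reachable from c3144cb: {191afb2, 2726f8b, 49c4563, a27524b, b9e69bd, be8ca77, c3144cb, c76fef0, d6ca06d, d8af065}.
Reachable from 191afb2: {191afb2, 49c4563, a27524b, be8ca77, d8af065}.
In c3144cb's history but not 191afb2's: {2726f8b, b9e69bd, c3144cb, c76fef0, d6ca06d} — 5 commits.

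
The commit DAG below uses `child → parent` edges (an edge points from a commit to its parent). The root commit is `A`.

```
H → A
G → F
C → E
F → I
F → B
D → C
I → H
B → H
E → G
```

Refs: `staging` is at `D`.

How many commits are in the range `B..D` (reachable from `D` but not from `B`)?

Reachable from D: {A, B, C, D, E, F, G, H, I}.
Reachable from B: {A, B, H}.
In D's history but not B's: {C, D, E, F, G, I} — 6 commits.

6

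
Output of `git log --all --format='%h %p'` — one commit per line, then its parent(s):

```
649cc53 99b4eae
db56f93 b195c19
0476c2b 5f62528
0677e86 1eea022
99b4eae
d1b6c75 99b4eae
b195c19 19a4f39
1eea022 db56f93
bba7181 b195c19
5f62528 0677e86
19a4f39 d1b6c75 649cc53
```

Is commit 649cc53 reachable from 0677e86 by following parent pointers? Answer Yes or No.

Ancestors of 0677e86 (commits reachable by following parents): {0677e86, 19a4f39, 1eea022, 649cc53, 99b4eae, b195c19, d1b6c75, db56f93}.
649cc53 is in that set, so it is an ancestor of 0677e86.

Yes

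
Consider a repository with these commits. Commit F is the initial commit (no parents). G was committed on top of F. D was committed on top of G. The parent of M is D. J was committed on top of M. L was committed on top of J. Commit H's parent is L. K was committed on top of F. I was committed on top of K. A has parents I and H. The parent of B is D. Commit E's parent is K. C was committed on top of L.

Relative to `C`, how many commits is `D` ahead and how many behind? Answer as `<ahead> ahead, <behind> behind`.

0 ahead, 4 behind

Reachable from D: {D, F, G}.
Reachable from C: {C, D, F, G, J, L, M}.
Only in D's history (ahead): {} — 0.
Only in C's history (behind): {C, J, L, M} — 4.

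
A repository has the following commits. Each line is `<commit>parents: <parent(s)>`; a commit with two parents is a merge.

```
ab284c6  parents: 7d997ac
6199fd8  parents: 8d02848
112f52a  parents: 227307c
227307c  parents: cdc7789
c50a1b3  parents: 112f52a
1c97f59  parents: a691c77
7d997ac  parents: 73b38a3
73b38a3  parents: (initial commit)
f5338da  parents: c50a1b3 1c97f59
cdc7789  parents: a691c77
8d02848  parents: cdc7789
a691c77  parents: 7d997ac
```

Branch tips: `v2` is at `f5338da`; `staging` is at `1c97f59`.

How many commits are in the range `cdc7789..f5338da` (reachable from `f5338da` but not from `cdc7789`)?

5

Reachable from f5338da: {112f52a, 1c97f59, 227307c, 73b38a3, 7d997ac, a691c77, c50a1b3, cdc7789, f5338da}.
Reachable from cdc7789: {73b38a3, 7d997ac, a691c77, cdc7789}.
In f5338da's history but not cdc7789's: {112f52a, 1c97f59, 227307c, c50a1b3, f5338da} — 5 commits.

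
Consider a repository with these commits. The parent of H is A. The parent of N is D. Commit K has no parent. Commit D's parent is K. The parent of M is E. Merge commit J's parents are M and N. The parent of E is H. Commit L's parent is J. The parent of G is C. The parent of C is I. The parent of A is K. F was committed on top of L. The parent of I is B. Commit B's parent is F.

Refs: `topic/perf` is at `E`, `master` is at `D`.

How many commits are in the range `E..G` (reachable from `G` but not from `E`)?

10

Reachable from G: {A, B, C, D, E, F, G, H, I, J, K, L, M, N}.
Reachable from E: {A, E, H, K}.
In G's history but not E's: {B, C, D, F, G, I, J, L, M, N} — 10 commits.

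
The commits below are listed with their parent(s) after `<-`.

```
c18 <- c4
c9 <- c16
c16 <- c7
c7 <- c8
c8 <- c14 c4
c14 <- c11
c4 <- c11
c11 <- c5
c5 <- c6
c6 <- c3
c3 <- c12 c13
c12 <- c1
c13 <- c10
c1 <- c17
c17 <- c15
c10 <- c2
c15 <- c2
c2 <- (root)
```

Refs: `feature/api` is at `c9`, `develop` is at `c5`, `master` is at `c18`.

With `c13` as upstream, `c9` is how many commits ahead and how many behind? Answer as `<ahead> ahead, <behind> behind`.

Reachable from c9: {c1, c10, c11, c12, c13, c14, c15, c16, c17, c2, c3, c4, c5, c6, c7, c8, c9}.
Reachable from c13: {c10, c13, c2}.
Only in c9's history (ahead): {c1, c11, c12, c14, c15, c16, c17, c3, c4, c5, c6, c7, c8, c9} — 14.
Only in c13's history (behind): {} — 0.

14 ahead, 0 behind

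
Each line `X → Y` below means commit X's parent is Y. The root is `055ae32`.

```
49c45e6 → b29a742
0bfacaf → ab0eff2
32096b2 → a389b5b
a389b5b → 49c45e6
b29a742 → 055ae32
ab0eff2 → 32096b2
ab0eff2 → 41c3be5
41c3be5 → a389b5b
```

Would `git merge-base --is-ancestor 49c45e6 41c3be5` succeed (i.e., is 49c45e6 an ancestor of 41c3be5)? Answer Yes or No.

Ancestors of 41c3be5 (commits reachable by following parents): {055ae32, 41c3be5, 49c45e6, a389b5b, b29a742}.
49c45e6 is in that set, so it is an ancestor of 41c3be5.

Yes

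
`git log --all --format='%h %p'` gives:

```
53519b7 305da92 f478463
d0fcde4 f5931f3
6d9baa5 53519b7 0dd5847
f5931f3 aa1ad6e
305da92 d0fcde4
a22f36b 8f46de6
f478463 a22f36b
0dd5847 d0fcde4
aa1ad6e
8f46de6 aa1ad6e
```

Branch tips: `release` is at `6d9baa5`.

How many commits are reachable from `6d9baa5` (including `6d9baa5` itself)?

10

Walking parent pointers from 6d9baa5: reachable set = {0dd5847, 305da92, 53519b7, 6d9baa5, 8f46de6, a22f36b, aa1ad6e, d0fcde4, f478463, f5931f3}.
That is 10 commits.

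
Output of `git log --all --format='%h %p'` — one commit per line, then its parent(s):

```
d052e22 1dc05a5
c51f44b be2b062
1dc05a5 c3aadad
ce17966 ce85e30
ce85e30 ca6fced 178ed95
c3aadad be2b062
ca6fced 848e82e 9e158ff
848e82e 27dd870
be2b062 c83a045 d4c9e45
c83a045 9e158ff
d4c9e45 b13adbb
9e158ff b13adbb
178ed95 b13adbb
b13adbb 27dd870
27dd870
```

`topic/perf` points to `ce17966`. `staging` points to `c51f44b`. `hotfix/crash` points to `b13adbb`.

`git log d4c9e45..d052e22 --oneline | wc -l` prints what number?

6

Reachable from d052e22: {1dc05a5, 27dd870, 9e158ff, b13adbb, be2b062, c3aadad, c83a045, d052e22, d4c9e45}.
Reachable from d4c9e45: {27dd870, b13adbb, d4c9e45}.
In d052e22's history but not d4c9e45's: {1dc05a5, 9e158ff, be2b062, c3aadad, c83a045, d052e22} — 6 commits.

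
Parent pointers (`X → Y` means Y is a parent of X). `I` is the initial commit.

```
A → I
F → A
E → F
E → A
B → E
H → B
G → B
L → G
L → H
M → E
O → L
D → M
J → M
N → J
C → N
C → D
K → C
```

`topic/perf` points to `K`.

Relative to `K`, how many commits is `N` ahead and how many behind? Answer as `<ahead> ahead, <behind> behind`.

Reachable from N: {A, E, F, I, J, M, N}.
Reachable from K: {A, C, D, E, F, I, J, K, M, N}.
Only in N's history (ahead): {} — 0.
Only in K's history (behind): {C, D, K} — 3.

0 ahead, 3 behind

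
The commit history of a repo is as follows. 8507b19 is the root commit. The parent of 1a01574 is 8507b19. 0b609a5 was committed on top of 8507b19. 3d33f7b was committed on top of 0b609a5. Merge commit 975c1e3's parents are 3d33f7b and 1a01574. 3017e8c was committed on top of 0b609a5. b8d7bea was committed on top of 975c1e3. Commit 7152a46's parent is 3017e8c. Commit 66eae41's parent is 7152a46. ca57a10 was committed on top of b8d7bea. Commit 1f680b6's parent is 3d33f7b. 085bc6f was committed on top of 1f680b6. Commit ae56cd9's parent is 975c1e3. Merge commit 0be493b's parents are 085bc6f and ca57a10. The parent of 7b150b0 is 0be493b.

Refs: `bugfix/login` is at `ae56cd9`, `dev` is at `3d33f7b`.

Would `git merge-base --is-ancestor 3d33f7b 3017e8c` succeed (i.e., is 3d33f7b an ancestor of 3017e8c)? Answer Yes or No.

Ancestors of 3017e8c: {0b609a5, 3017e8c, 8507b19}.
3d33f7b is not in that set, so it is not an ancestor of 3017e8c.

No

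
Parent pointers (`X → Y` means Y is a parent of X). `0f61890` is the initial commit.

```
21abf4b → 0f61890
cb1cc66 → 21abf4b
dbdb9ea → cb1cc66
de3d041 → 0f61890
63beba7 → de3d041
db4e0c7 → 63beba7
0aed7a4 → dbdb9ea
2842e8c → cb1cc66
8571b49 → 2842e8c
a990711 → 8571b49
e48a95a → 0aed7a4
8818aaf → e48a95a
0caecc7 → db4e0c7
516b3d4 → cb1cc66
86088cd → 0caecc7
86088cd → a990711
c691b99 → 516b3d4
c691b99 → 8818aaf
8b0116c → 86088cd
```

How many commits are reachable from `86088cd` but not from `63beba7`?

8

Reachable from 86088cd: {0caecc7, 0f61890, 21abf4b, 2842e8c, 63beba7, 8571b49, 86088cd, a990711, cb1cc66, db4e0c7, de3d041}.
Reachable from 63beba7: {0f61890, 63beba7, de3d041}.
In 86088cd's history but not 63beba7's: {0caecc7, 21abf4b, 2842e8c, 8571b49, 86088cd, a990711, cb1cc66, db4e0c7} — 8 commits.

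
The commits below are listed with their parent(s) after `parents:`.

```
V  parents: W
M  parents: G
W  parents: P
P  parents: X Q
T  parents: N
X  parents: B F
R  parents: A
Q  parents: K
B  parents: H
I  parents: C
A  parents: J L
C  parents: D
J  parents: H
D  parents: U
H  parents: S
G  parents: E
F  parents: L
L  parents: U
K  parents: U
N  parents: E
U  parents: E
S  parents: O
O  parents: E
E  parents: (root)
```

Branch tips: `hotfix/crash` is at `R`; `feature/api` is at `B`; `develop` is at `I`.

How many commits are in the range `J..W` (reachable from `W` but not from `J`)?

9

Reachable from W: {B, E, F, H, K, L, O, P, Q, S, U, W, X}.
Reachable from J: {E, H, J, O, S}.
In W's history but not J's: {B, F, K, L, P, Q, U, W, X} — 9 commits.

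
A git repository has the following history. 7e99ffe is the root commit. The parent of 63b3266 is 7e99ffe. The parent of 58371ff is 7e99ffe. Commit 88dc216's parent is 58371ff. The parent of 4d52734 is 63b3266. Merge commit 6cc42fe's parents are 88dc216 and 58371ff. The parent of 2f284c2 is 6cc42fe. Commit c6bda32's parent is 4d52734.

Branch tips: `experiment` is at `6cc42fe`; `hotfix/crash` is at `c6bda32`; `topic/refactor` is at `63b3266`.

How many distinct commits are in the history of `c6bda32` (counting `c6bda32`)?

Walking parent pointers from c6bda32: reachable set = {4d52734, 63b3266, 7e99ffe, c6bda32}.
That is 4 commits.

4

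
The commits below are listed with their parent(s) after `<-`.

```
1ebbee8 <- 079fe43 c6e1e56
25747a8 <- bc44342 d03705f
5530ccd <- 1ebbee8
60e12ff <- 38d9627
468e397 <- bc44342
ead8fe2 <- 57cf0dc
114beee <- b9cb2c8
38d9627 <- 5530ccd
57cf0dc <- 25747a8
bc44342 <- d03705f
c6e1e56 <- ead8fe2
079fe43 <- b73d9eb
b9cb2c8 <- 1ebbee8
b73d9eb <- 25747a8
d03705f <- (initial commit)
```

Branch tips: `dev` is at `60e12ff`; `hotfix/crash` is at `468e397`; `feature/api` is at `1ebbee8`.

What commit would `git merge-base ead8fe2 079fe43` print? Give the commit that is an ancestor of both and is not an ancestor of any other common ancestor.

Ancestors of ead8fe2: {25747a8, 57cf0dc, bc44342, d03705f, ead8fe2}.
Ancestors of 079fe43: {079fe43, 25747a8, b73d9eb, bc44342, d03705f}.
Common ancestors: {25747a8, bc44342, d03705f}.
Among these, 25747a8 is not an ancestor of any other common ancestor — it is the merge base.

25747a8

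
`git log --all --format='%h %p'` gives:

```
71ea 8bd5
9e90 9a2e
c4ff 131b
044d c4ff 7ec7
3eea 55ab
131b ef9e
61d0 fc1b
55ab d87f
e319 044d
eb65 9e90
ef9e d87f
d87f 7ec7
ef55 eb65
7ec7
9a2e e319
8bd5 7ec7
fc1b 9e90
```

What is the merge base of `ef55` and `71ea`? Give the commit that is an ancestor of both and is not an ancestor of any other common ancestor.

Ancestors of ef55: {044d, 131b, 7ec7, 9a2e, 9e90, c4ff, d87f, e319, eb65, ef55, ef9e}.
Ancestors of 71ea: {71ea, 7ec7, 8bd5}.
Common ancestors: {7ec7}.
The only common ancestor is 7ec7, so it is the merge base.

7ec7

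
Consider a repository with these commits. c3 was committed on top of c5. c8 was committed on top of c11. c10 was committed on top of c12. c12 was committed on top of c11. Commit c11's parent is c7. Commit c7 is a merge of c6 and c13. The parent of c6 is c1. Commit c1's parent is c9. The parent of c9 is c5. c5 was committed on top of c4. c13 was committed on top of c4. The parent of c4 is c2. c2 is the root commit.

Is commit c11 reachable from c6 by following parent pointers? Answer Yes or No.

No

Ancestors of c6: {c1, c2, c4, c5, c6, c9}.
c11 is not in that set, so it is not an ancestor of c6.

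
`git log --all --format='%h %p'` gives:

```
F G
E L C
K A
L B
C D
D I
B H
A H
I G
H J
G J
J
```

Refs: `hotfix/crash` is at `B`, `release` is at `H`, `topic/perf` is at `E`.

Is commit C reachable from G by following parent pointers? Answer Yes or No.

No

Ancestors of G: {G, J}.
C is not in that set, so it is not an ancestor of G.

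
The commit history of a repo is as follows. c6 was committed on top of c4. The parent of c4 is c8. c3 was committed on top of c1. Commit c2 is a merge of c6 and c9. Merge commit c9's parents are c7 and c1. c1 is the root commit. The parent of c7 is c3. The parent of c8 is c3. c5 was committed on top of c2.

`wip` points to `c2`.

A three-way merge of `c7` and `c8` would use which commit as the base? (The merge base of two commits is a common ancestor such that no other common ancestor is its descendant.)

Ancestors of c7: {c1, c3, c7}.
Ancestors of c8: {c1, c3, c8}.
Common ancestors: {c1, c3}.
Among these, c3 is not an ancestor of any other common ancestor — it is the merge base.

c3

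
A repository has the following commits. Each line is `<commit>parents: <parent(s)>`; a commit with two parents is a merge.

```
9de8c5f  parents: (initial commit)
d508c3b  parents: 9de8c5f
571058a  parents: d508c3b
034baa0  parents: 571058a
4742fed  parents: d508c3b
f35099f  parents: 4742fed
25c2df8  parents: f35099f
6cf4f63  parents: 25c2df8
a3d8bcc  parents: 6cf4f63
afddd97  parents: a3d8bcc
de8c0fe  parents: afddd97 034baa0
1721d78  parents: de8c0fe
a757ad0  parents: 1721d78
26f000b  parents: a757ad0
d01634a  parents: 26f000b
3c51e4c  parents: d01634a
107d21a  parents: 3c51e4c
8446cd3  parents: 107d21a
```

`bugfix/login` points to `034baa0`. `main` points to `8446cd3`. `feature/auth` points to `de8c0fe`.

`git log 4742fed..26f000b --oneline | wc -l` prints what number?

11

Reachable from 26f000b: {034baa0, 1721d78, 25c2df8, 26f000b, 4742fed, 571058a, 6cf4f63, 9de8c5f, a3d8bcc, a757ad0, afddd97, d508c3b, de8c0fe, f35099f}.
Reachable from 4742fed: {4742fed, 9de8c5f, d508c3b}.
In 26f000b's history but not 4742fed's: {034baa0, 1721d78, 25c2df8, 26f000b, 571058a, 6cf4f63, a3d8bcc, a757ad0, afddd97, de8c0fe, f35099f} — 11 commits.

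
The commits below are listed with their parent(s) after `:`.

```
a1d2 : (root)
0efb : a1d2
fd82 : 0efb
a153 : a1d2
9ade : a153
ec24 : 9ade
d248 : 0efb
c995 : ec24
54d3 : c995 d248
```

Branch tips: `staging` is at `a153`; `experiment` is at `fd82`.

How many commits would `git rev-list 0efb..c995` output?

Reachable from c995: {9ade, a153, a1d2, c995, ec24}.
Reachable from 0efb: {0efb, a1d2}.
In c995's history but not 0efb's: {9ade, a153, c995, ec24} — 4 commits.

4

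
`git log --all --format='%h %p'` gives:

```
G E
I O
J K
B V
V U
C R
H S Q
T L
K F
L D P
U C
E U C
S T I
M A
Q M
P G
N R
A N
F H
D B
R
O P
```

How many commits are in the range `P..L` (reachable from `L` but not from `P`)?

Reachable from L: {B, C, D, E, G, L, P, R, U, V}.
Reachable from P: {C, E, G, P, R, U}.
In L's history but not P's: {B, D, L, V} — 4 commits.

4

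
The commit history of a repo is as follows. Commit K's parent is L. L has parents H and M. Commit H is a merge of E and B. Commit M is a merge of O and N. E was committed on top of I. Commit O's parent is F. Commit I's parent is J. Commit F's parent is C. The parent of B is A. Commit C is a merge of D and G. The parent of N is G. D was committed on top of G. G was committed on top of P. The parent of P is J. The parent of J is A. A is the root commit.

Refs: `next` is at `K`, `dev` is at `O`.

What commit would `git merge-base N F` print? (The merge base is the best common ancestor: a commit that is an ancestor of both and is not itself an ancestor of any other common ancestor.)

G

Ancestors of N: {A, G, J, N, P}.
Ancestors of F: {A, C, D, F, G, J, P}.
Common ancestors: {A, G, J, P}.
Among these, G is not an ancestor of any other common ancestor — it is the merge base.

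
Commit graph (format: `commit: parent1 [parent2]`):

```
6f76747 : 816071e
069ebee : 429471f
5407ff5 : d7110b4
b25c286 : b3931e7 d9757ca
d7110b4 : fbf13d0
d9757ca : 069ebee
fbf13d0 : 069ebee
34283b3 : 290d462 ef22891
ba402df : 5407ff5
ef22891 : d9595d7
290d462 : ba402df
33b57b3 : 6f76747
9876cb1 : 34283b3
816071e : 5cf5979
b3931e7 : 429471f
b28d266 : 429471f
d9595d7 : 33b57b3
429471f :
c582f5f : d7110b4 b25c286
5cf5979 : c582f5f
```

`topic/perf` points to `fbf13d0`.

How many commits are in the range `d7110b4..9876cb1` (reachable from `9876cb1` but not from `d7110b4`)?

15

Reachable from 9876cb1: {069ebee, 290d462, 33b57b3, 34283b3, 429471f, 5407ff5, 5cf5979, 6f76747, 816071e, 9876cb1, b25c286, b3931e7, ba402df, c582f5f, d7110b4, d9595d7, d9757ca, ef22891, fbf13d0}.
Reachable from d7110b4: {069ebee, 429471f, d7110b4, fbf13d0}.
In 9876cb1's history but not d7110b4's: {290d462, 33b57b3, 34283b3, 5407ff5, 5cf5979, 6f76747, 816071e, 9876cb1, b25c286, b3931e7, ba402df, c582f5f, d9595d7, d9757ca, ef22891} — 15 commits.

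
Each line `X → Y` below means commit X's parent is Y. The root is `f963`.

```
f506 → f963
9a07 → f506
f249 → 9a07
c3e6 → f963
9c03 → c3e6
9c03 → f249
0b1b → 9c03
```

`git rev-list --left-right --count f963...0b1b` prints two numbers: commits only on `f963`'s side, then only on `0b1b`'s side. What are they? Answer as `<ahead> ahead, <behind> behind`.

0 ahead, 6 behind

Reachable from f963: {f963}.
Reachable from 0b1b: {0b1b, 9a07, 9c03, c3e6, f249, f506, f963}.
Only in f963's history (ahead): {} — 0.
Only in 0b1b's history (behind): {0b1b, 9a07, 9c03, c3e6, f249, f506} — 6.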